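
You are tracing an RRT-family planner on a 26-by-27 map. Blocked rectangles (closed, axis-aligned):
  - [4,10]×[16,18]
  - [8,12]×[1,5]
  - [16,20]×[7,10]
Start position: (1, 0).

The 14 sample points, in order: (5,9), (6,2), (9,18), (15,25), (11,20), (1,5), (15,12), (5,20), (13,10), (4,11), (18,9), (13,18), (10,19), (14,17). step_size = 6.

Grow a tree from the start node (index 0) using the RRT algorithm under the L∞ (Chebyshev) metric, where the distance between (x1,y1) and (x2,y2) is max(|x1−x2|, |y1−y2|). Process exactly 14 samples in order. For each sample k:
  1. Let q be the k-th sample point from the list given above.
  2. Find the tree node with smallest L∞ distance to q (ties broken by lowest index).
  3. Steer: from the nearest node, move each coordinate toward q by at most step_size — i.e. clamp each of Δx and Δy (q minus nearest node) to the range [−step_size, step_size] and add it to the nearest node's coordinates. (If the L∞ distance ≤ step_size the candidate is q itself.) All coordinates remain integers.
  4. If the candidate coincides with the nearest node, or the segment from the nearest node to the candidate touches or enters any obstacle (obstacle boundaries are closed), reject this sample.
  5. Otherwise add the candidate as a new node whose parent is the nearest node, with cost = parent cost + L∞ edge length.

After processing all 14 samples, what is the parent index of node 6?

Parent of node 6: 1

1. q=(5,9) nearest=0 d=9 new=(5,6) → add node 1 parent=0 cost=6
2. q=(6,2) nearest=1 d=4 new=(6,2) → add node 2 parent=1 cost=10
3. q=(9,18) nearest=1 d=12 new=(9,12) → add node 3 parent=1 cost=12
4. q=(15,25) nearest=3 d=13 new=(15,18) → add node 4 parent=3 cost=18
5. q=(11,20) nearest=4 d=4 new=(11,20) → add node 5 parent=4 cost=22
6. q=(1,5) nearest=1 d=4 new=(1,5) → add node 6 parent=1 cost=10
7. q=(15,12) nearest=3 d=6 new=(15,12) → add node 7 parent=3 cost=18
8. q=(5,20) nearest=5 d=6 new=(5,20) → add node 8 parent=5 cost=28
9. q=(13,10) nearest=7 d=2 new=(13,10) → add node 9 parent=7 cost=20
10. q=(4,11) nearest=1 d=5 new=(4,11) → add node 10 parent=1 cost=11
11. q=(18,9) nearest=7 d=3 new=(18,9) → blocked by [16,20]×[7,10], reject
12. q=(13,18) nearest=4 d=2 new=(13,18) → add node 11 parent=4 cost=20
13. q=(10,19) nearest=5 d=1 new=(10,19) → add node 12 parent=5 cost=23
14. q=(14,17) nearest=4 d=1 new=(14,17) → add node 13 parent=4 cost=19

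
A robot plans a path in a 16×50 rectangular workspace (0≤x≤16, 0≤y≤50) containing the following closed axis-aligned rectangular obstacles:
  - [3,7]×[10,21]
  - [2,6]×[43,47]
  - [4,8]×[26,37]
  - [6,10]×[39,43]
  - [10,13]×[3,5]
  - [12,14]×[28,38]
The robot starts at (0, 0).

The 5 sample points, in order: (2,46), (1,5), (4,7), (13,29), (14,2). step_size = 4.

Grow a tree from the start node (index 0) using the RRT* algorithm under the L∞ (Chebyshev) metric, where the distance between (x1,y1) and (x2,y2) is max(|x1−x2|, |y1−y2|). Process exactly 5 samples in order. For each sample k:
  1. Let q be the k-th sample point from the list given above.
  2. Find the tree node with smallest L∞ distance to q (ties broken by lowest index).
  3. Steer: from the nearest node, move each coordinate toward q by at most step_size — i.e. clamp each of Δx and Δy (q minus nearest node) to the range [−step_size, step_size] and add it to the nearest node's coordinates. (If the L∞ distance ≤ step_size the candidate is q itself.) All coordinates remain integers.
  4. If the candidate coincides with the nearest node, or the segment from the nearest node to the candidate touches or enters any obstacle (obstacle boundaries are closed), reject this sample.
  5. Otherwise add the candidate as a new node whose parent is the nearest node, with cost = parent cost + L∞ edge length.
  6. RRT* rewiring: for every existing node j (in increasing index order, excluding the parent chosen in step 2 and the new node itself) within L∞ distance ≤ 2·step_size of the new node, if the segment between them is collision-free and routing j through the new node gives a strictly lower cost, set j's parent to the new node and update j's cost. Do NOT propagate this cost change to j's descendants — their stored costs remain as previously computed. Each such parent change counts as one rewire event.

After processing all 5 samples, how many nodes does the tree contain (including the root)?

Node count: 5

1. q=(2,46) nearest=0 d=46 new=(2,4) → add node 1 parent=0 cost=4
2. q=(1,5) nearest=1 d=1 new=(1,5) → add node 2 parent=1 cost=5
3. q=(4,7) nearest=1 d=3 new=(4,7) → add node 3 parent=1 cost=7
4. q=(13,29) nearest=3 d=22 new=(8,11) → blocked by [3,7]×[10,21], reject
5. q=(14,2) nearest=3 d=10 new=(8,3) → add node 4 parent=3 cost=11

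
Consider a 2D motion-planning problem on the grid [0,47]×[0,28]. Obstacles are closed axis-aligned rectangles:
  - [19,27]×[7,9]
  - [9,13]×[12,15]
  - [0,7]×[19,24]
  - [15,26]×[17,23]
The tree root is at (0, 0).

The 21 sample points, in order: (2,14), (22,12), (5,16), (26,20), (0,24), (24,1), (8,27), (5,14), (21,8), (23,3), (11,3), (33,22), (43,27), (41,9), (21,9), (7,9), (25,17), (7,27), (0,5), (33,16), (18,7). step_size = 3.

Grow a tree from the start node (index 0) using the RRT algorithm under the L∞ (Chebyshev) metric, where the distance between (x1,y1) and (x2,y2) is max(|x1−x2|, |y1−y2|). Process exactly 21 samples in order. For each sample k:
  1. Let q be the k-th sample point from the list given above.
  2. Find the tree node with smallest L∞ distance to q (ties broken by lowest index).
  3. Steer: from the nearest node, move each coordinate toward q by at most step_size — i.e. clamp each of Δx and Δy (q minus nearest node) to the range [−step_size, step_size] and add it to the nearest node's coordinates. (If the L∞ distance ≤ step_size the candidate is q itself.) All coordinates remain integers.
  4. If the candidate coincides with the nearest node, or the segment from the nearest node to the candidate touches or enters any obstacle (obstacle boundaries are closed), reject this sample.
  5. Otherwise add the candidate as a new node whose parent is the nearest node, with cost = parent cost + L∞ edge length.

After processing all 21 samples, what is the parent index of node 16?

Parent of node 16: 10

1. q=(2,14) nearest=0 d=14 new=(2,3) → add node 1 parent=0 cost=3
2. q=(22,12) nearest=1 d=20 new=(5,6) → add node 2 parent=1 cost=6
3. q=(5,16) nearest=2 d=10 new=(5,9) → add node 3 parent=2 cost=9
4. q=(26,20) nearest=2 d=21 new=(8,9) → add node 4 parent=2 cost=9
5. q=(0,24) nearest=3 d=15 new=(2,12) → add node 5 parent=3 cost=12
6. q=(24,1) nearest=4 d=16 new=(11,6) → add node 6 parent=4 cost=12
7. q=(8,27) nearest=5 d=15 new=(5,15) → add node 7 parent=5 cost=15
8. q=(5,14) nearest=7 d=1 new=(5,14) → add node 8 parent=7 cost=16
9. q=(21,8) nearest=6 d=10 new=(14,8) → add node 9 parent=6 cost=15
10. q=(23,3) nearest=9 d=9 new=(17,5) → add node 10 parent=9 cost=18
11. q=(11,3) nearest=6 d=3 new=(11,3) → add node 11 parent=6 cost=15
12. q=(33,22) nearest=10 d=17 new=(20,8) → blocked by [19,27]×[7,9], reject
13. q=(43,27) nearest=10 d=26 new=(20,8) → blocked by [19,27]×[7,9], reject
14. q=(41,9) nearest=10 d=24 new=(20,8) → blocked by [19,27]×[7,9], reject
15. q=(21,9) nearest=10 d=4 new=(20,8) → blocked by [19,27]×[7,9], reject
16. q=(7,9) nearest=4 d=1 new=(7,9) → add node 12 parent=4 cost=10
17. q=(25,17) nearest=9 d=11 new=(17,11) → add node 13 parent=9 cost=18
18. q=(7,27) nearest=7 d=12 new=(7,18) → add node 14 parent=7 cost=18
19. q=(0,5) nearest=1 d=2 new=(0,5) → add node 15 parent=1 cost=5
20. q=(33,16) nearest=10 d=16 new=(20,8) → blocked by [19,27]×[7,9], reject
21. q=(18,7) nearest=10 d=2 new=(18,7) → add node 16 parent=10 cost=20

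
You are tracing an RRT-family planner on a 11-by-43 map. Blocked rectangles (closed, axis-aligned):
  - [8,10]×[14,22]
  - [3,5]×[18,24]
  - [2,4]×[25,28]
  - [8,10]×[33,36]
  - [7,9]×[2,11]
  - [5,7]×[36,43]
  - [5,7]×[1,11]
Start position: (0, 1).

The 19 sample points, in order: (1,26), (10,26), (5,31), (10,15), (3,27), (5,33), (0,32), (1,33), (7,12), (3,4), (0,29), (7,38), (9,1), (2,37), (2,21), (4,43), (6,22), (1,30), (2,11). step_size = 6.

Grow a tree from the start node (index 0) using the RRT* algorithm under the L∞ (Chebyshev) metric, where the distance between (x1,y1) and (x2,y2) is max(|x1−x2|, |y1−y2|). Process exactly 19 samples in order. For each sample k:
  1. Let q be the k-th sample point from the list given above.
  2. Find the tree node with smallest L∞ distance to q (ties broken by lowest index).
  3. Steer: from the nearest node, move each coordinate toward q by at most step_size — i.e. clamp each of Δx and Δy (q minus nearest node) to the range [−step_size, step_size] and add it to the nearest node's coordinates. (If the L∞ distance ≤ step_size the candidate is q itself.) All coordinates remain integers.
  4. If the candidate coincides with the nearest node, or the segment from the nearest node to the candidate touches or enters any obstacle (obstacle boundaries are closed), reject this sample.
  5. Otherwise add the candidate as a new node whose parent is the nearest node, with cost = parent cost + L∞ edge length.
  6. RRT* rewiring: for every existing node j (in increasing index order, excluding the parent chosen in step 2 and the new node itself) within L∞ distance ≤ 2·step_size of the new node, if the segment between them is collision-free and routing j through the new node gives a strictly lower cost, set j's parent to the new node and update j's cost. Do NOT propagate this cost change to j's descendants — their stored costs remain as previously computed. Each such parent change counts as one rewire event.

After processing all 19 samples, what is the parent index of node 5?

1. q=(1,26) nearest=0 d=25 new=(1,7) → add node 1 parent=0 cost=6
2. q=(10,26) nearest=1 d=19 new=(7,13) → blocked by [5,7]×[1,11], reject
3. q=(5,31) nearest=1 d=24 new=(5,13) → add node 2 parent=1 cost=12
4. q=(10,15) nearest=2 d=5 new=(10,15) → blocked by [8,10]×[14,22], reject
5. q=(3,27) nearest=2 d=14 new=(3,19) → blocked by [3,5]×[18,24], reject
6. q=(5,33) nearest=2 d=20 new=(5,19) → blocked by [3,5]×[18,24], reject
7. q=(0,32) nearest=2 d=19 new=(0,19) → add node 3 parent=2 cost=18
8. q=(1,33) nearest=3 d=14 new=(1,25) → add node 4 parent=3 cost=24
9. q=(7,12) nearest=2 d=2 new=(7,12) → add node 5 parent=2 cost=14
10. q=(3,4) nearest=0 d=3 new=(3,4) → add node 6 parent=0 cost=3
11. q=(0,29) nearest=4 d=4 new=(0,29) → add node 7 parent=4 cost=28
12. q=(7,38) nearest=7 d=9 new=(6,35) → add node 8 parent=7 cost=34
13. q=(9,1) nearest=6 d=6 new=(9,1) → blocked by [7,9]×[2,11], reject
14. q=(2,37) nearest=8 d=4 new=(2,37) → add node 9 parent=8 cost=38
15. q=(2,21) nearest=3 d=2 new=(2,21) → add node 10 parent=3 cost=20
16. q=(4,43) nearest=9 d=6 new=(4,43) → add node 11 parent=9 cost=44
17. q=(6,22) nearest=10 d=4 new=(6,22) → blocked by [3,5]×[18,24], reject
18. q=(1,30) nearest=7 d=1 new=(1,30) → add node 12 parent=7 cost=29; rewire 9→12 (36<38)
19. q=(2,11) nearest=2 d=3 new=(2,11) → add node 13 parent=2 cost=15

Parent of node 5: 2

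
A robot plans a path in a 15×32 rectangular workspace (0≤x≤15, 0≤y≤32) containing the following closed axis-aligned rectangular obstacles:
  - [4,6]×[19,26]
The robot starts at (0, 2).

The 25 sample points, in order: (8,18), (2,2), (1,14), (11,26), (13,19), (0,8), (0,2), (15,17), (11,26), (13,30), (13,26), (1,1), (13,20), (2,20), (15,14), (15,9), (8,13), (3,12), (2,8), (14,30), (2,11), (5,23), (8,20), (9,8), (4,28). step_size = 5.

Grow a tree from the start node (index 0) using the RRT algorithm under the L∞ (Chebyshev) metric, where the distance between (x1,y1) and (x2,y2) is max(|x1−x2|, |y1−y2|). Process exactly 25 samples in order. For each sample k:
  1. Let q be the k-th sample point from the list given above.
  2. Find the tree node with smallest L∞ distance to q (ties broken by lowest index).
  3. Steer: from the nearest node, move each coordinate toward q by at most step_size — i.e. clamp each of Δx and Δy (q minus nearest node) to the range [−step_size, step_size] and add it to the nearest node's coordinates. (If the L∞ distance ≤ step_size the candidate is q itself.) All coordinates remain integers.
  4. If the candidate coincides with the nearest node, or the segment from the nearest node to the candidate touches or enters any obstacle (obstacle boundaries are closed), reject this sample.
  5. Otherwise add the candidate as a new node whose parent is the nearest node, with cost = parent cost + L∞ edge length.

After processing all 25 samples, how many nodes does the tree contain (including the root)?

Node count: 24

1. q=(8,18) nearest=0 d=16 new=(5,7) → add node 1 parent=0 cost=5
2. q=(2,2) nearest=0 d=2 new=(2,2) → add node 2 parent=0 cost=2
3. q=(1,14) nearest=1 d=7 new=(1,12) → add node 3 parent=1 cost=10
4. q=(11,26) nearest=3 d=14 new=(6,17) → add node 4 parent=3 cost=15
5. q=(13,19) nearest=4 d=7 new=(11,19) → add node 5 parent=4 cost=20
6. q=(0,8) nearest=3 d=4 new=(0,8) → add node 6 parent=3 cost=14
7. q=(0,2) nearest=0 d=0 → coincident, reject
8. q=(15,17) nearest=5 d=4 new=(15,17) → add node 7 parent=5 cost=24
9. q=(11,26) nearest=5 d=7 new=(11,24) → add node 8 parent=5 cost=25
10. q=(13,30) nearest=8 d=6 new=(13,29) → add node 9 parent=8 cost=30
11. q=(13,26) nearest=8 d=2 new=(13,26) → add node 10 parent=8 cost=27
12. q=(1,1) nearest=0 d=1 new=(1,1) → add node 11 parent=0 cost=1
13. q=(13,20) nearest=5 d=2 new=(13,20) → add node 12 parent=5 cost=22
14. q=(2,20) nearest=4 d=4 new=(2,20) → add node 13 parent=4 cost=19
15. q=(15,14) nearest=7 d=3 new=(15,14) → add node 14 parent=7 cost=27
16. q=(15,9) nearest=14 d=5 new=(15,9) → add node 15 parent=14 cost=32
17. q=(8,13) nearest=4 d=4 new=(8,13) → add node 16 parent=4 cost=19
18. q=(3,12) nearest=3 d=2 new=(3,12) → add node 17 parent=3 cost=12
19. q=(2,8) nearest=6 d=2 new=(2,8) → add node 18 parent=6 cost=16
20. q=(14,30) nearest=9 d=1 new=(14,30) → add node 19 parent=9 cost=31
21. q=(2,11) nearest=3 d=1 new=(2,11) → add node 20 parent=3 cost=11
22. q=(5,23) nearest=13 d=3 new=(5,23) → blocked by [4,6]×[19,26], reject
23. q=(8,20) nearest=4 d=3 new=(8,20) → add node 21 parent=4 cost=18
24. q=(9,8) nearest=1 d=4 new=(9,8) → add node 22 parent=1 cost=9
25. q=(4,28) nearest=8 d=7 new=(6,28) → add node 23 parent=8 cost=30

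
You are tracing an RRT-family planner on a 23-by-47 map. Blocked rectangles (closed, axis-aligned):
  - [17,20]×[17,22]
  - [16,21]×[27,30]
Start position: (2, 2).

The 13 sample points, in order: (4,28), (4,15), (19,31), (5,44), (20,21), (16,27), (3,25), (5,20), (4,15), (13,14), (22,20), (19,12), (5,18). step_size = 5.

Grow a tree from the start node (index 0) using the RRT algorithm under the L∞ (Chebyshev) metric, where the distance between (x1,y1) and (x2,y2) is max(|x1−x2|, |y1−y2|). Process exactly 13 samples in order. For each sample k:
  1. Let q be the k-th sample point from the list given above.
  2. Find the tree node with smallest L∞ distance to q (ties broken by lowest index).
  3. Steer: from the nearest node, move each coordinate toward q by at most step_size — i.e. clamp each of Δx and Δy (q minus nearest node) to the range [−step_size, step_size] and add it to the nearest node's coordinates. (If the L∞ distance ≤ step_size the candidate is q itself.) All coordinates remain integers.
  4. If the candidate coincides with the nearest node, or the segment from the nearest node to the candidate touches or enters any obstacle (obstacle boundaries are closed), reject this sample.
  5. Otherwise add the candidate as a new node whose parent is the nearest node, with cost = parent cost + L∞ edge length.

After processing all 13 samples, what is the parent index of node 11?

Parent of node 11: 10

1. q=(4,28) nearest=0 d=26 new=(4,7) → add node 1 parent=0 cost=5
2. q=(4,15) nearest=1 d=8 new=(4,12) → add node 2 parent=1 cost=10
3. q=(19,31) nearest=2 d=19 new=(9,17) → add node 3 parent=2 cost=15
4. q=(5,44) nearest=3 d=27 new=(5,22) → add node 4 parent=3 cost=20
5. q=(20,21) nearest=3 d=11 new=(14,21) → add node 5 parent=3 cost=20
6. q=(16,27) nearest=5 d=6 new=(16,26) → add node 6 parent=5 cost=25
7. q=(3,25) nearest=4 d=3 new=(3,25) → add node 7 parent=4 cost=23
8. q=(5,20) nearest=4 d=2 new=(5,20) → add node 8 parent=4 cost=22
9. q=(4,15) nearest=2 d=3 new=(4,15) → add node 9 parent=2 cost=13
10. q=(13,14) nearest=3 d=4 new=(13,14) → add node 10 parent=3 cost=19
11. q=(22,20) nearest=6 d=6 new=(21,21) → blocked by [17,20]×[17,22], reject
12. q=(19,12) nearest=10 d=6 new=(18,12) → add node 11 parent=10 cost=24
13. q=(5,18) nearest=8 d=2 new=(5,18) → add node 12 parent=8 cost=24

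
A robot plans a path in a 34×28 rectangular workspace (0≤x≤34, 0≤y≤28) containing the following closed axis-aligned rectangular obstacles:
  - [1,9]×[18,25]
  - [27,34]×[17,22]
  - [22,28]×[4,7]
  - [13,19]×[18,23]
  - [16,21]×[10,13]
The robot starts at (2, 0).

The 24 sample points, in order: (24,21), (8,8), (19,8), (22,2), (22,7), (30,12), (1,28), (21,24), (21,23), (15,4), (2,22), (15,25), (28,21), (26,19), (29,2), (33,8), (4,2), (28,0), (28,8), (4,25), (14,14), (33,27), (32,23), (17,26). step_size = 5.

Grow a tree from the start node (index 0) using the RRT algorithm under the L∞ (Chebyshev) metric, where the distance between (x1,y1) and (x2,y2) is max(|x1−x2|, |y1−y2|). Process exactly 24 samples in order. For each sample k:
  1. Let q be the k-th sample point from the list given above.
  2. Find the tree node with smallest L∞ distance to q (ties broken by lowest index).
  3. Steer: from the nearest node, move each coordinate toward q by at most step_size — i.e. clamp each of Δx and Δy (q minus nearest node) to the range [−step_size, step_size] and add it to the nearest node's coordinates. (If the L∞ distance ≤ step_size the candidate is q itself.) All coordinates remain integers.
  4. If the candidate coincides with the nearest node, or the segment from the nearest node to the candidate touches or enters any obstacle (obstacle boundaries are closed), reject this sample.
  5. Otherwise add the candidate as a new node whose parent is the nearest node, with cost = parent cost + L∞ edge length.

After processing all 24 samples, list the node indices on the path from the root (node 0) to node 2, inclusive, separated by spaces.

Path: 0 1 2

1. q=(24,21) nearest=0 d=22 new=(7,5) → add node 1 parent=0 cost=5
2. q=(8,8) nearest=1 d=3 new=(8,8) → add node 2 parent=1 cost=8
3. q=(19,8) nearest=2 d=11 new=(13,8) → add node 3 parent=2 cost=13
4. q=(22,2) nearest=3 d=9 new=(18,3) → add node 4 parent=3 cost=18
5. q=(22,7) nearest=4 d=4 new=(22,7) → blocked by [22,28]×[4,7], reject
6. q=(30,12) nearest=4 d=12 new=(23,8) → blocked by [22,28]×[4,7], reject
7. q=(1,28) nearest=2 d=20 new=(3,13) → add node 5 parent=2 cost=13
8. q=(21,24) nearest=2 d=16 new=(13,13) → add node 6 parent=2 cost=13
9. q=(21,23) nearest=6 d=10 new=(18,18) → blocked by [13,19]×[18,23], reject
10. q=(15,4) nearest=4 d=3 new=(15,4) → add node 7 parent=4 cost=21
11. q=(2,22) nearest=5 d=9 new=(2,18) → blocked by [1,9]×[18,25], reject
12. q=(15,25) nearest=5 d=12 new=(8,18) → blocked by [1,9]×[18,25], reject
13. q=(28,21) nearest=3 d=15 new=(18,13) → blocked by [16,21]×[10,13], reject
14. q=(26,19) nearest=3 d=13 new=(18,13) → blocked by [16,21]×[10,13], reject
15. q=(29,2) nearest=4 d=11 new=(23,2) → add node 8 parent=4 cost=23
16. q=(33,8) nearest=8 d=10 new=(28,7) → blocked by [22,28]×[4,7], reject
17. q=(4,2) nearest=0 d=2 new=(4,2) → add node 9 parent=0 cost=2
18. q=(28,0) nearest=8 d=5 new=(28,0) → add node 10 parent=8 cost=28
19. q=(28,8) nearest=8 d=6 new=(28,7) → blocked by [22,28]×[4,7], reject
20. q=(4,25) nearest=5 d=12 new=(4,18) → blocked by [1,9]×[18,25], reject
21. q=(14,14) nearest=6 d=1 new=(14,14) → add node 11 parent=6 cost=14
22. q=(33,27) nearest=11 d=19 new=(19,19) → blocked by [13,19]×[18,23], reject
23. q=(32,23) nearest=11 d=18 new=(19,19) → blocked by [13,19]×[18,23], reject
24. q=(17,26) nearest=11 d=12 new=(17,19) → blocked by [13,19]×[18,23], reject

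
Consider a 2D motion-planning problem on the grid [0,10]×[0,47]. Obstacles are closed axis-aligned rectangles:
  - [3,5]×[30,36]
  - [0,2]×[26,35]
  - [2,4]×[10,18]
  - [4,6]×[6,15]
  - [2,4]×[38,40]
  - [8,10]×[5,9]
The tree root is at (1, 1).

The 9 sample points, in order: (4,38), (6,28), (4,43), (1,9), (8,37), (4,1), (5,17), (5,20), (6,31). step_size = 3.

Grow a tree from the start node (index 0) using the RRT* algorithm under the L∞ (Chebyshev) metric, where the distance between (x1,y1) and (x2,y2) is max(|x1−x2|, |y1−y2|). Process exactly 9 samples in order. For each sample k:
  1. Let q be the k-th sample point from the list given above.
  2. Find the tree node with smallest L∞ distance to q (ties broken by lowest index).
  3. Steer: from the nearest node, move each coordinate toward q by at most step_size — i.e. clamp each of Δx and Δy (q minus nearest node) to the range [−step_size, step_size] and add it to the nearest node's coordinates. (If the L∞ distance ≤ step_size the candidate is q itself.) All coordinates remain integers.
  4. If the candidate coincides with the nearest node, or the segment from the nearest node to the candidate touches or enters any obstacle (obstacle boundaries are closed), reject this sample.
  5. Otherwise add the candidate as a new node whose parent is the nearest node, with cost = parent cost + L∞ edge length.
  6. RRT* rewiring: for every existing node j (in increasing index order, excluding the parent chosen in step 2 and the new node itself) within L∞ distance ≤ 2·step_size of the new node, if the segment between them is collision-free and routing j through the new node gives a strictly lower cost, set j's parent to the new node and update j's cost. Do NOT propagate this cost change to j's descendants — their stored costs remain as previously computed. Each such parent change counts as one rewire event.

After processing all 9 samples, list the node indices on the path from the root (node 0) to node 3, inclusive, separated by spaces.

1. q=(4,38) nearest=0 d=37 new=(4,4) → add node 1 parent=0 cost=3
2. q=(6,28) nearest=1 d=24 new=(6,7) → blocked by [4,6]×[6,15], reject
3. q=(4,43) nearest=1 d=39 new=(4,7) → blocked by [4,6]×[6,15], reject
4. q=(1,9) nearest=1 d=5 new=(1,7) → add node 2 parent=1 cost=6
5. q=(8,37) nearest=2 d=30 new=(4,10) → blocked by [2,4]×[10,18], reject
6. q=(4,1) nearest=0 d=3 new=(4,1) → add node 3 parent=0 cost=3
7. q=(5,17) nearest=2 d=10 new=(4,10) → blocked by [2,4]×[10,18], reject
8. q=(5,20) nearest=2 d=13 new=(4,10) → blocked by [2,4]×[10,18], reject
9. q=(6,31) nearest=2 d=24 new=(4,10) → blocked by [2,4]×[10,18], reject

Path: 0 3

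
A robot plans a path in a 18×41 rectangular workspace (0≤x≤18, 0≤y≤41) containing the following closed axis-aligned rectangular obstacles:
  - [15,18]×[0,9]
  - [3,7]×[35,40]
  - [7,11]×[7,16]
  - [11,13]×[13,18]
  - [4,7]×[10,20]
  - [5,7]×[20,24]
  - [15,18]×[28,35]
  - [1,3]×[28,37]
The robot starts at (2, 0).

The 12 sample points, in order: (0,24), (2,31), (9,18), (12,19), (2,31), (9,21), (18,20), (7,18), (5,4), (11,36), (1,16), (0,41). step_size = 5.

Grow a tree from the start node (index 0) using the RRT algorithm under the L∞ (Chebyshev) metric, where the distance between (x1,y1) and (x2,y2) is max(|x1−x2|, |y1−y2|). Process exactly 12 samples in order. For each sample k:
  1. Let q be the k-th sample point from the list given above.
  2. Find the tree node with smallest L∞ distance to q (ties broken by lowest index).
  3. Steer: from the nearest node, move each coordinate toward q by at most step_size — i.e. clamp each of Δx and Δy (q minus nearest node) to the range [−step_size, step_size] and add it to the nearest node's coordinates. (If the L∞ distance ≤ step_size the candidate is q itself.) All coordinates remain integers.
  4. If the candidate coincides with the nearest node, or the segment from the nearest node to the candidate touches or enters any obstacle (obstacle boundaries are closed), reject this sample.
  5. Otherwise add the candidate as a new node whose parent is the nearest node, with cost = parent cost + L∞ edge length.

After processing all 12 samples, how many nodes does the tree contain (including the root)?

Node count: 7

1. q=(0,24) nearest=0 d=24 new=(0,5) → add node 1 parent=0 cost=5
2. q=(2,31) nearest=1 d=26 new=(2,10) → add node 2 parent=1 cost=10
3. q=(9,18) nearest=2 d=8 new=(7,15) → blocked by [7,11]×[7,16], reject
4. q=(12,19) nearest=2 d=10 new=(7,15) → blocked by [7,11]×[7,16], reject
5. q=(2,31) nearest=2 d=21 new=(2,15) → add node 3 parent=2 cost=15
6. q=(9,21) nearest=3 d=7 new=(7,20) → blocked by [4,7]×[10,20], reject
7. q=(18,20) nearest=2 d=16 new=(7,15) → blocked by [7,11]×[7,16], reject
8. q=(7,18) nearest=3 d=5 new=(7,18) → blocked by [4,7]×[10,20], reject
9. q=(5,4) nearest=0 d=4 new=(5,4) → add node 4 parent=0 cost=4
10. q=(11,36) nearest=3 d=21 new=(7,20) → blocked by [4,7]×[10,20], reject
11. q=(1,16) nearest=3 d=1 new=(1,16) → add node 5 parent=3 cost=16
12. q=(0,41) nearest=5 d=25 new=(0,21) → add node 6 parent=5 cost=21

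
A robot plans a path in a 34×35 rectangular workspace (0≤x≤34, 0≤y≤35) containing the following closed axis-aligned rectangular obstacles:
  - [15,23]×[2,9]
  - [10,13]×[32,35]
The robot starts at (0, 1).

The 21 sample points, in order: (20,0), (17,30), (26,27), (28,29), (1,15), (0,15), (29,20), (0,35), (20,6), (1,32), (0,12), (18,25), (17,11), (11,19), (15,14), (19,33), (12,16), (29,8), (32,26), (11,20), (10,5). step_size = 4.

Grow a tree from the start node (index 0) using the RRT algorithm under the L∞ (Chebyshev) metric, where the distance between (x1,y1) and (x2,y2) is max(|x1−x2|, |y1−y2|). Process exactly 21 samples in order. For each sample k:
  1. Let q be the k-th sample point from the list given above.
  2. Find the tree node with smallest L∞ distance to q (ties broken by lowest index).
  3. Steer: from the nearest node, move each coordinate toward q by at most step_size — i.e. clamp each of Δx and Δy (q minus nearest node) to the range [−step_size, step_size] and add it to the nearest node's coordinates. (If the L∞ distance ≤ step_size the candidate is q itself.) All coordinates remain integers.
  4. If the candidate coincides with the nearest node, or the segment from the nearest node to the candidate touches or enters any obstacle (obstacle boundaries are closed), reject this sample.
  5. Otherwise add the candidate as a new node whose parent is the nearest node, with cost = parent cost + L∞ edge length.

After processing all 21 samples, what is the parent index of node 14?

1. q=(20,0) nearest=0 d=20 new=(4,0) → add node 1 parent=0 cost=4
2. q=(17,30) nearest=0 d=29 new=(4,5) → add node 2 parent=0 cost=4
3. q=(26,27) nearest=2 d=22 new=(8,9) → add node 3 parent=2 cost=8
4. q=(28,29) nearest=3 d=20 new=(12,13) → add node 4 parent=3 cost=12
5. q=(1,15) nearest=3 d=7 new=(4,13) → add node 5 parent=3 cost=12
6. q=(0,15) nearest=5 d=4 new=(0,15) → add node 6 parent=5 cost=16
7. q=(29,20) nearest=4 d=17 new=(16,17) → add node 7 parent=4 cost=16
8. q=(0,35) nearest=7 d=18 new=(12,21) → add node 8 parent=7 cost=20
9. q=(20,6) nearest=4 d=8 new=(16,9) → blocked by [15,23]×[2,9], reject
10. q=(1,32) nearest=8 d=11 new=(8,25) → add node 9 parent=8 cost=24
11. q=(0,12) nearest=6 d=3 new=(0,12) → add node 10 parent=6 cost=19
12. q=(18,25) nearest=8 d=6 new=(16,25) → add node 11 parent=8 cost=24
13. q=(17,11) nearest=4 d=5 new=(16,11) → add node 12 parent=4 cost=16
14. q=(11,19) nearest=8 d=2 new=(11,19) → add node 13 parent=8 cost=22
15. q=(15,14) nearest=4 d=3 new=(15,14) → add node 14 parent=4 cost=15
16. q=(19,33) nearest=11 d=8 new=(19,29) → add node 15 parent=11 cost=28
17. q=(12,16) nearest=4 d=3 new=(12,16) → add node 16 parent=4 cost=15
18. q=(29,8) nearest=7 d=13 new=(20,13) → add node 17 parent=7 cost=20
19. q=(32,26) nearest=15 d=13 new=(23,26) → add node 18 parent=15 cost=32
20. q=(11,20) nearest=8 d=1 new=(11,20) → add node 19 parent=8 cost=21
21. q=(10,5) nearest=3 d=4 new=(10,5) → add node 20 parent=3 cost=12

Parent of node 14: 4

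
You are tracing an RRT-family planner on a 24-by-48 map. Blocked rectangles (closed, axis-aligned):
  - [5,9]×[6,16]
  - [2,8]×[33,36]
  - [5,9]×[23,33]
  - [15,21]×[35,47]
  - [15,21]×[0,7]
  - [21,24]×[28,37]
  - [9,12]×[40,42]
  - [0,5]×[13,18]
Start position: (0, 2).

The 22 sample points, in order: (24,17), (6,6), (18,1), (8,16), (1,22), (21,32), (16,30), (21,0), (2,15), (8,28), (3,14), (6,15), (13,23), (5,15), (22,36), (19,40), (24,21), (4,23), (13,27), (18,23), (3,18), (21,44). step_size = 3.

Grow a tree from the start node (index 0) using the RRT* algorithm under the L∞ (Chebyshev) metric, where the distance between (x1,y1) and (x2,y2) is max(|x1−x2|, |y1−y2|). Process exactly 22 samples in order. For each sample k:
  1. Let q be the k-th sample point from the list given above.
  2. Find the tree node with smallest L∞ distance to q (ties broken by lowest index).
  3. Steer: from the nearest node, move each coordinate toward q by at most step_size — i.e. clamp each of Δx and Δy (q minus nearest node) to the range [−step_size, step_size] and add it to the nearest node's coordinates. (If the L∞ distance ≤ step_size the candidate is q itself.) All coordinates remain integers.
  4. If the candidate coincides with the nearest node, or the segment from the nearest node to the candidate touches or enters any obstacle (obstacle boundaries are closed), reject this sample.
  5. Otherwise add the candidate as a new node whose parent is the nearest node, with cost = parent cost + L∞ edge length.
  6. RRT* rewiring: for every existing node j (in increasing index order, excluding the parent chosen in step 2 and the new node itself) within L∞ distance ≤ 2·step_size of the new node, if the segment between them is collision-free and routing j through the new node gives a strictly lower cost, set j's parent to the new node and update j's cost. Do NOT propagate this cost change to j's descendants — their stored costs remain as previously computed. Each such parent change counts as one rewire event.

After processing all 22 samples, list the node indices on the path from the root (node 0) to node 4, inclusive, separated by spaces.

1. q=(24,17) nearest=0 d=24 new=(3,5) → add node 1 parent=0 cost=3
2. q=(6,6) nearest=1 d=3 new=(6,6) → blocked by [5,9]×[6,16], reject
3. q=(18,1) nearest=1 d=15 new=(6,2) → add node 2 parent=1 cost=6
4. q=(8,16) nearest=1 d=11 new=(6,8) → blocked by [5,9]×[6,16], reject
5. q=(1,22) nearest=1 d=17 new=(1,8) → add node 3 parent=1 cost=6
6. q=(21,32) nearest=3 d=24 new=(4,11) → add node 4 parent=3 cost=9
7. q=(16,30) nearest=4 d=19 new=(7,14) → blocked by [5,9]×[6,16], reject
8. q=(21,0) nearest=2 d=15 new=(9,0) → add node 5 parent=2 cost=9
9. q=(2,15) nearest=4 d=4 new=(2,14) → blocked by [0,5]×[13,18], reject
10. q=(8,28) nearest=4 d=17 new=(7,14) → blocked by [5,9]×[6,16], reject
11. q=(3,14) nearest=4 d=3 new=(3,14) → blocked by [0,5]×[13,18], reject
12. q=(6,15) nearest=4 d=4 new=(6,14) → blocked by [5,9]×[6,16], reject
13. q=(13,23) nearest=4 d=12 new=(7,14) → blocked by [5,9]×[6,16], reject
14. q=(5,15) nearest=4 d=4 new=(5,14) → blocked by [5,9]×[6,16], reject
15. q=(22,36) nearest=4 d=25 new=(7,14) → blocked by [5,9]×[6,16], reject
16. q=(19,40) nearest=4 d=29 new=(7,14) → blocked by [5,9]×[6,16], reject
17. q=(24,21) nearest=2 d=19 new=(9,5) → add node 6 parent=2 cost=9
18. q=(4,23) nearest=4 d=12 new=(4,14) → blocked by [0,5]×[13,18], reject
19. q=(13,27) nearest=4 d=16 new=(7,14) → blocked by [5,9]×[6,16], reject
20. q=(18,23) nearest=4 d=14 new=(7,14) → blocked by [5,9]×[6,16], reject
21. q=(3,18) nearest=4 d=7 new=(3,14) → blocked by [0,5]×[13,18], reject
22. q=(21,44) nearest=4 d=33 new=(7,14) → blocked by [5,9]×[6,16], reject

Path: 0 1 3 4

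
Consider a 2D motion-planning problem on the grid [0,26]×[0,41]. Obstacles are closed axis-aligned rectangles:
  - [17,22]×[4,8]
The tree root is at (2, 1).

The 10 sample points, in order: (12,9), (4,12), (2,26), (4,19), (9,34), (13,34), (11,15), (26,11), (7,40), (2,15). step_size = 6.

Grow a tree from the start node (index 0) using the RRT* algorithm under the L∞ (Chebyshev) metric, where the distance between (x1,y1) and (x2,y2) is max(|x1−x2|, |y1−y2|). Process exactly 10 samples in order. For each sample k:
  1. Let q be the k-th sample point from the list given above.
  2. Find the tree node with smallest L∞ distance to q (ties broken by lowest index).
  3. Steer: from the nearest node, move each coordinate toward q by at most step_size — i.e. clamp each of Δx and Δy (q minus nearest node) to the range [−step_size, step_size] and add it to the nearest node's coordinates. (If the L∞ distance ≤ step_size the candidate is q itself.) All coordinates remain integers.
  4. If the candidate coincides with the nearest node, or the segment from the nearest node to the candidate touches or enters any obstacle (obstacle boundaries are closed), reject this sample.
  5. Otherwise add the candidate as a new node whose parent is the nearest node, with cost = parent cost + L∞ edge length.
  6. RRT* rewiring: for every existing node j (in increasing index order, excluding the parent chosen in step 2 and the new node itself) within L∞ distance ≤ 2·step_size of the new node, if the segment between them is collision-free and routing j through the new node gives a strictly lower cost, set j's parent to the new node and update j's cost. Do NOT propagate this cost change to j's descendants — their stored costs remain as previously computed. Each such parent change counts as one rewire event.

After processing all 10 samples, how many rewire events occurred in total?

1. q=(12,9) nearest=0 d=10 new=(8,7) → add node 1 parent=0 cost=6
2. q=(4,12) nearest=1 d=5 new=(4,12) → add node 2 parent=1 cost=11
3. q=(2,26) nearest=2 d=14 new=(2,18) → add node 3 parent=2 cost=17
4. q=(4,19) nearest=3 d=2 new=(4,19) → add node 4 parent=3 cost=19
5. q=(9,34) nearest=4 d=15 new=(9,25) → add node 5 parent=4 cost=25
6. q=(13,34) nearest=5 d=9 new=(13,31) → add node 6 parent=5 cost=31
7. q=(11,15) nearest=2 d=7 new=(10,15) → add node 7 parent=2 cost=17
8. q=(26,11) nearest=7 d=16 new=(16,11) → add node 8 parent=7 cost=23
9. q=(7,40) nearest=6 d=9 new=(7,37) → add node 9 parent=6 cost=37
10. q=(2,15) nearest=2 d=3 new=(2,15) → add node 10 parent=2 cost=14; rewire 4→10 (18<19); rewire 5→10 (24<25)

Rewire events: 2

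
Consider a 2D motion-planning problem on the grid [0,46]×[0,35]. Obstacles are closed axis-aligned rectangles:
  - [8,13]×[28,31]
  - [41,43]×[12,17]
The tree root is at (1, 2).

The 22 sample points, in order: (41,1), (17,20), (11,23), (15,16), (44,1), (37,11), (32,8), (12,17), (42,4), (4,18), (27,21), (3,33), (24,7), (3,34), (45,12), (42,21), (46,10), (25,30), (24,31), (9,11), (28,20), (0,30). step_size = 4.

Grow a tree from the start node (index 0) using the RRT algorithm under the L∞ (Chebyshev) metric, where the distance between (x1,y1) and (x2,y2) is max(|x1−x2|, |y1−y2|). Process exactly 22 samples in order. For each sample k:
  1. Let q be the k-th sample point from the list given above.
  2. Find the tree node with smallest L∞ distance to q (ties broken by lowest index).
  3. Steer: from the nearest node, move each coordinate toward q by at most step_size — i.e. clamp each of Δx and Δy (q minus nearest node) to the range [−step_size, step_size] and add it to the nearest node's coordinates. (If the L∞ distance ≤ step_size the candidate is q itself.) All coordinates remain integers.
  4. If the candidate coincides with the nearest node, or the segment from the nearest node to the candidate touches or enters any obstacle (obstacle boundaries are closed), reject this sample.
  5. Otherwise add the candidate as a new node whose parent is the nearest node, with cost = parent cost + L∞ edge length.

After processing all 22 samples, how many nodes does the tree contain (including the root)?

Node count: 23

1. q=(41,1) nearest=0 d=40 new=(5,1) → add node 1 parent=0 cost=4
2. q=(17,20) nearest=0 d=18 new=(5,6) → add node 2 parent=0 cost=4
3. q=(11,23) nearest=2 d=17 new=(9,10) → add node 3 parent=2 cost=8
4. q=(15,16) nearest=3 d=6 new=(13,14) → add node 4 parent=3 cost=12
5. q=(44,1) nearest=4 d=31 new=(17,10) → add node 5 parent=4 cost=16
6. q=(37,11) nearest=5 d=20 new=(21,11) → add node 6 parent=5 cost=20
7. q=(32,8) nearest=6 d=11 new=(25,8) → add node 7 parent=6 cost=24
8. q=(12,17) nearest=4 d=3 new=(12,17) → add node 8 parent=4 cost=15
9. q=(42,4) nearest=7 d=17 new=(29,4) → add node 9 parent=7 cost=28
10. q=(4,18) nearest=3 d=8 new=(5,14) → add node 10 parent=3 cost=12
11. q=(27,21) nearest=6 d=10 new=(25,15) → add node 11 parent=6 cost=24
12. q=(3,33) nearest=8 d=16 new=(8,21) → add node 12 parent=8 cost=19
13. q=(24,7) nearest=7 d=1 new=(24,7) → add node 13 parent=7 cost=25
14. q=(3,34) nearest=12 d=13 new=(4,25) → add node 14 parent=12 cost=23
15. q=(45,12) nearest=9 d=16 new=(33,8) → add node 15 parent=9 cost=32
16. q=(42,21) nearest=15 d=13 new=(37,12) → add node 16 parent=15 cost=36
17. q=(46,10) nearest=16 d=9 new=(41,10) → add node 17 parent=16 cost=40
18. q=(25,30) nearest=8 d=13 new=(16,21) → add node 18 parent=8 cost=19
19. q=(24,31) nearest=18 d=10 new=(20,25) → add node 19 parent=18 cost=23
20. q=(9,11) nearest=3 d=1 new=(9,11) → add node 20 parent=3 cost=9
21. q=(28,20) nearest=11 d=5 new=(28,19) → add node 21 parent=11 cost=28
22. q=(0,30) nearest=14 d=5 new=(0,29) → add node 22 parent=14 cost=27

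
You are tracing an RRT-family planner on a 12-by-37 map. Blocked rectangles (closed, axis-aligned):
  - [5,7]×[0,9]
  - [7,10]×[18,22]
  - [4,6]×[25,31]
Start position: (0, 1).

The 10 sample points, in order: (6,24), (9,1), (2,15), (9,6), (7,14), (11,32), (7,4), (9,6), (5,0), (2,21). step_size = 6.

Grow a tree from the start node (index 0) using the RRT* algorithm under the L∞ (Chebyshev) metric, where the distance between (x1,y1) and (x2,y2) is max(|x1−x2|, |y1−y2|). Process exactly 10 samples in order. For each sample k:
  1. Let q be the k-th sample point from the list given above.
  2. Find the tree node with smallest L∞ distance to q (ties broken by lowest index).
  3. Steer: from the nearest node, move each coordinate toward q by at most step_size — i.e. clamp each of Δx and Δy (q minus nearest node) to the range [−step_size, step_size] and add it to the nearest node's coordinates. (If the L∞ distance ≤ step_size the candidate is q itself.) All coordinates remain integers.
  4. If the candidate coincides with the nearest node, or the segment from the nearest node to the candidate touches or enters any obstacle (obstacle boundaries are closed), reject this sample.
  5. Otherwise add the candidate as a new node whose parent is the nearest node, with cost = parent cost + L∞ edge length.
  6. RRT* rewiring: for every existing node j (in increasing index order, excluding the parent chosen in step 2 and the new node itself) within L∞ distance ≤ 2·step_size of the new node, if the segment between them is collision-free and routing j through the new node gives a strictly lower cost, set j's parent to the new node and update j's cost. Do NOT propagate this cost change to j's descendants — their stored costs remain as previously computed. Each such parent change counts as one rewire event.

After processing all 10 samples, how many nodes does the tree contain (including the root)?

Node count: 5

1. q=(6,24) nearest=0 d=23 new=(6,7) → blocked by [5,7]×[0,9], reject
2. q=(9,1) nearest=0 d=9 new=(6,1) → blocked by [5,7]×[0,9], reject
3. q=(2,15) nearest=0 d=14 new=(2,7) → add node 1 parent=0 cost=6
4. q=(9,6) nearest=1 d=7 new=(8,6) → blocked by [5,7]×[0,9], reject
5. q=(7,14) nearest=1 d=7 new=(7,13) → add node 2 parent=1 cost=12
6. q=(11,32) nearest=2 d=19 new=(11,19) → add node 3 parent=2 cost=18
7. q=(7,4) nearest=1 d=5 new=(7,4) → blocked by [5,7]×[0,9], reject
8. q=(9,6) nearest=1 d=7 new=(8,6) → blocked by [5,7]×[0,9], reject
9. q=(5,0) nearest=0 d=5 new=(5,0) → blocked by [5,7]×[0,9], reject
10. q=(2,21) nearest=2 d=8 new=(2,19) → add node 4 parent=2 cost=18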